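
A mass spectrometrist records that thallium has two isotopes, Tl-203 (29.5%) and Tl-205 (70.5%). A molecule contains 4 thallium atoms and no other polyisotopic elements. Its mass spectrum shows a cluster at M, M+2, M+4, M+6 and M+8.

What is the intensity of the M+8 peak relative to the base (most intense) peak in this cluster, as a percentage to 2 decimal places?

(0.295 + 0.705)^4 gives M 0.0076, M+2 0.0724, M+4 0.2595, M+6 0.4135, M+8 0.2470; the largest is M+6.
P(M+6) = C(4,3) × 0.295^1 × 0.705^3 = 4 × 0.2950 × 0.35040263 = 0.413475 (base)
P(M+8) = C(4,4) × 0.295^0 × 0.705^4 = 1 × 1.0000 × 0.24703385 = 0.247034
Relative intensity = 0.247034 / 0.413475 × 100 = 59.75

59.75%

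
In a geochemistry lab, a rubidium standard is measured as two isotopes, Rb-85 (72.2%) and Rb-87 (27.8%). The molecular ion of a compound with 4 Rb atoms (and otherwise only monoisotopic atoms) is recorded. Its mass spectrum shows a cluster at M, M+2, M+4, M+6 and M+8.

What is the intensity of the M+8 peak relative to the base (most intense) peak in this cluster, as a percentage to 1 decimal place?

(0.722 + 0.278)^4 gives M 0.2717, M+2 0.4185, M+4 0.2417, M+6 0.0620, M+8 0.0060; the largest is M+2.
P(M+2) = C(4,1) × 0.722^3 × 0.278^1 = 4 × 0.37636705 × 0.2780 = 0.418520 (base)
P(M+8) = C(4,4) × 0.722^0 × 0.278^4 = 1 × 1.0000 × 0.00597282 = 0.005973
Relative intensity = 0.005973 / 0.418520 × 100 = 1.4

1.4%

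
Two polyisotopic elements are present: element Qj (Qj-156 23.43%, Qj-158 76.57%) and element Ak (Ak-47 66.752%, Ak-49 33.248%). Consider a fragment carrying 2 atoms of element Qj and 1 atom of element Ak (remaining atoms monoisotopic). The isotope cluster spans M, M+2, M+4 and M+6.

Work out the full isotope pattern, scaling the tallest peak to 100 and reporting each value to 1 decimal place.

Element Qj pattern (n=2): 0.05489649 : 0.35880702 : 0.58629649
Element Ak pattern (n=1): 0.66752 : 0.33248
Convolve the two distributions (both contribute in 2-u steps):
  M: 0.05489649×0.66752 = 0.036645
  M+2: 0.05489649×0.33248 + 0.35880702×0.66752 = 0.257763
  M+4: 0.35880702×0.33248 + 0.58629649×0.66752 = 0.510661
  M+6: 0.58629649×0.33248 = 0.194932
Scale to base peak (0.510661) = 100: 7.2 : 50.5 : 100.0 : 38.2

7.2 : 50.5 : 100.0 : 38.2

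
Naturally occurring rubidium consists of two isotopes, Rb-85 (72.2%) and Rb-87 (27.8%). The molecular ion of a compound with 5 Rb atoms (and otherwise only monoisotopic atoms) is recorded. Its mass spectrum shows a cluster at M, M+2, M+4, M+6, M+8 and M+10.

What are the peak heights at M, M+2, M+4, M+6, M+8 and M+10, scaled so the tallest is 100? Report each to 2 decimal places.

Expanding (0.722 + 0.278)^5:
P(M) = 0.722^5 = 0.196194
P(M+2) = 5 × 0.722^4 × 0.278^1 = 0.377714
P(M+4) = 10 × 0.722^3 × 0.278^2 = 0.290872
P(M+6) = 10 × 0.722^2 × 0.278^3 = 0.111998
P(M+8) = 5 × 0.722^1 × 0.278^4 = 0.021562
P(M+10) = 0.278^5 = 0.001660
The M+2 peak is largest (0.377714); scaling to 100 gives 51.94 : 100.00 : 77.01 : 29.65 : 5.71 : 0.44.

51.94 : 100.00 : 77.01 : 29.65 : 5.71 : 0.44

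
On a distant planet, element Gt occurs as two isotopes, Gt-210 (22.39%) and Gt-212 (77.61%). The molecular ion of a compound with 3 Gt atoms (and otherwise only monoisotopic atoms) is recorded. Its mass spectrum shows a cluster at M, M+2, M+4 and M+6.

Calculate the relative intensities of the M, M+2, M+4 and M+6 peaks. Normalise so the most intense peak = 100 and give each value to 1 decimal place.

2.4 : 25.0 : 86.5 : 100.0

Each Gt atom is independently Gt-210 (p = 0.2239) or Gt-212 (q = 0.7761); the cluster is the binomial expansion (p + q)^3.
P(M) = 0.2239^3 = 0.011224
P(M+2) = 3 × 0.2239^2 × 0.7761^1 = 0.116720
P(M+4) = 3 × 0.2239^1 × 0.7761^2 = 0.404586
P(M+6) = 0.7761^3 = 0.467469
The M+6 peak is largest (0.467469); scaling to 100 gives 2.4 : 25.0 : 86.5 : 100.0.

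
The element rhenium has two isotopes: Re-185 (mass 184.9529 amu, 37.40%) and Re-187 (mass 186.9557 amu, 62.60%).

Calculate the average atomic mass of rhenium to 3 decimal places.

The abundance-weighted mean is 0.3740 × 184.9529 + 0.6260 × 186.9557
= 69.17238 + 117.03427 = 186.20665 amu

186.207 amu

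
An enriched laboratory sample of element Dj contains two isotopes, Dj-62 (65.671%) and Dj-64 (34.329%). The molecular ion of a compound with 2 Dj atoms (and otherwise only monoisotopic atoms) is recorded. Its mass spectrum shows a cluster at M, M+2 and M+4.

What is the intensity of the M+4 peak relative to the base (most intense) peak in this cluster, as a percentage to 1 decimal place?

26.1%

Term probabilities: M 0.4313, M+2 0.4509, M+4 0.1178. Base peak = M+2.
P(M+2) = C(2,1) × 0.65671^1 × 0.34329^1 = 2 × 0.65671 × 0.34329 = 0.450884 (base)
P(M+4) = C(2,2) × 0.65671^0 × 0.34329^2 = 1 × 1.0000 × 0.11784802 = 0.117848
Relative intensity = 0.117848 / 0.450884 × 100 = 26.1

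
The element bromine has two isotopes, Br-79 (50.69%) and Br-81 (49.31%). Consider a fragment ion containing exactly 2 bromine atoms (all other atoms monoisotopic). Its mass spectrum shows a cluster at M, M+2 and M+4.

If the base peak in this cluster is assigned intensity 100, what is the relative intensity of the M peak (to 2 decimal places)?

(0.5069 + 0.4931)^2 gives M 0.2569, M+2 0.4999, M+4 0.2431; the largest is M+2.
P(M+2) = C(2,1) × 0.5069^1 × 0.4931^1 = 2 × 0.5069 × 0.4931 = 0.499905 (base)
P(M) = C(2,0) × 0.5069^2 × 0.4931^0 = 1 × 0.25694761 × 1.0000 = 0.256948
Relative intensity = 0.256948 / 0.499905 × 100 = 51.40

51.40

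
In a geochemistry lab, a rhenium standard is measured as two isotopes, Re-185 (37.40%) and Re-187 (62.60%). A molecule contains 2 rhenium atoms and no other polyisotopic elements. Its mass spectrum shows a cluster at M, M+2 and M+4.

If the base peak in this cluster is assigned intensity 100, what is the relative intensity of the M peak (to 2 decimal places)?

29.87

(0.3740 + 0.6260)^2 gives M 0.1399, M+2 0.4682, M+4 0.3919; the largest is M+2.
P(M+2) = C(2,1) × 0.3740^1 × 0.6260^1 = 2 × 0.3740 × 0.6260 = 0.468248 (base)
P(M) = C(2,0) × 0.3740^2 × 0.6260^0 = 1 × 0.139876 × 1.0000 = 0.139876
Relative intensity = 0.139876 / 0.468248 × 100 = 29.87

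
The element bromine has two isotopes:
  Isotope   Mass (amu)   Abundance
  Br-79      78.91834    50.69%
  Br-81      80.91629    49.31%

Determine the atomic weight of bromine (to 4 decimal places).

The abundance-weighted mean is 0.5069 × 78.91834 + 0.4931 × 80.91629
= 40.003707 + 39.899823 = 79.903530 amu

79.9035 amu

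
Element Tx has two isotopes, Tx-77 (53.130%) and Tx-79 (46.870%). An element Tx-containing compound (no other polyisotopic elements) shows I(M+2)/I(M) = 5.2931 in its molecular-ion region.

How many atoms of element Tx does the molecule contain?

For n independent Tx atoms, I(M+2)/I(M) = n · (abundance Tx-79) / (abundance Tx-77) = n · 0.46870/0.53130.
n = 5.2931 × 0.53130/0.46870 = 6.00 ≈ 6

6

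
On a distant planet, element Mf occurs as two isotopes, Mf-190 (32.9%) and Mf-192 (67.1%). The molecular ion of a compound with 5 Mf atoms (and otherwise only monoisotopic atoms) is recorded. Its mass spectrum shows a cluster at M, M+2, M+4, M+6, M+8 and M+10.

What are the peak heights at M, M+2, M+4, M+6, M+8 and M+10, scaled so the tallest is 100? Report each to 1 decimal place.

Expanding (0.329 + 0.671)^5:
P(M) = 0.329^5 = 0.003855
P(M+2) = 5 × 0.329^4 × 0.671^1 = 0.039308
P(M+4) = 10 × 0.329^3 × 0.671^2 = 0.160337
P(M+6) = 10 × 0.329^2 × 0.671^3 = 0.327009
P(M+8) = 5 × 0.329^1 × 0.671^4 = 0.333469
P(M+10) = 0.671^5 = 0.136023
The M+8 peak is largest (0.333469); scaling to 100 gives 1.2 : 11.8 : 48.1 : 98.1 : 100.0 : 40.8.

1.2 : 11.8 : 48.1 : 98.1 : 100.0 : 40.8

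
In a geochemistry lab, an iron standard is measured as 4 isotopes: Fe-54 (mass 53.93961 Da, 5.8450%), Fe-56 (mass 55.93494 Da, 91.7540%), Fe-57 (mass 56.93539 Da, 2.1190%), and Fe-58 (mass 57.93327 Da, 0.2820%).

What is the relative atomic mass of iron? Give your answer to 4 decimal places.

55.8451 Da

The abundance-weighted mean is 0.058450 × 53.93961 + 0.917540 × 55.93494 + 0.021190 × 56.93539 + 0.002820 × 57.93327
= 3.152770 + 51.322545 + 1.206461 + 0.163372 = 55.845148 Da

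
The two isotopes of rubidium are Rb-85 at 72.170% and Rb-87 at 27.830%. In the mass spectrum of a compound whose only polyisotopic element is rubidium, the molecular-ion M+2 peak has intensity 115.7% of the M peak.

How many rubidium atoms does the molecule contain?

3

With n Rb atoms, P(M+2)/P(M) = C(n,1)·p^(n−1)q / p^n = n·q/p = n · 0.27830/0.72170.
n = 1.157 × 0.72170/0.27830 = 3.00 ≈ 3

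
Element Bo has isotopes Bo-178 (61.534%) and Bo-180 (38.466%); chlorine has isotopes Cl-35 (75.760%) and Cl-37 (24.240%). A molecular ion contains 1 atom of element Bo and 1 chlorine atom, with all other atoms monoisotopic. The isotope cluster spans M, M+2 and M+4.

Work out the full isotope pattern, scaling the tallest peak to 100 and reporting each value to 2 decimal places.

Element Bo pattern (n=1): 0.61534 : 0.38466
Chlorine pattern (n=1): 0.7576 : 0.2424
Convolve the two distributions (both contribute in 2-u steps):
  M: 0.61534×0.7576 = 0.466182
  M+2: 0.61534×0.2424 + 0.38466×0.7576 = 0.440577
  M+4: 0.38466×0.2424 = 0.093242
Scale to base peak (0.466182) = 100: 100.00 : 94.51 : 20.00

100.00 : 94.51 : 20.00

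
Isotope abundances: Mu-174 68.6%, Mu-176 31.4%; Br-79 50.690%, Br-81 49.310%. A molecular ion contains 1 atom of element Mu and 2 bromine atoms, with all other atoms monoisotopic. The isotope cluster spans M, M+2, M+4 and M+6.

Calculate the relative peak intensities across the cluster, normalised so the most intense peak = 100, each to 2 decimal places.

41.61 : 100.00 : 76.43 : 18.02

Element Mu pattern (n=1): 0.6860 : 0.3140
Bromine pattern (n=2): 0.25694761 : 0.49990478 : 0.24314761
Convolve the two distributions (both contribute in 2-u steps):
  M: 0.6860×0.25694761 = 0.176266
  M+2: 0.6860×0.49990478 + 0.3140×0.25694761 = 0.423616
  M+4: 0.6860×0.24314761 + 0.3140×0.49990478 = 0.323769
  M+6: 0.3140×0.24314761 = 0.076348
Scale to base peak (0.423616) = 100: 41.61 : 100.00 : 76.43 : 18.02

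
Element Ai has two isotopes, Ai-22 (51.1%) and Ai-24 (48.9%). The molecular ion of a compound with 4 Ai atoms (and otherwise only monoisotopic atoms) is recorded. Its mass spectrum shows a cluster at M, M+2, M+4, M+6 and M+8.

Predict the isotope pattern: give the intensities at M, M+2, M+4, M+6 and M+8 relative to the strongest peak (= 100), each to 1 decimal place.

The 4 Ai atoms are independent, so intensities follow the terms of (0.511 + 0.489)^4.
P(M) = 0.511^4 = 0.068184
P(M+2) = 4 × 0.511^3 × 0.489^1 = 0.260995
P(M+4) = 6 × 0.511^2 × 0.489^2 = 0.374637
P(M+6) = 4 × 0.511^1 × 0.489^3 = 0.239005
P(M+8) = 0.489^4 = 0.057179
The M+4 peak is largest (0.374637); scaling to 100 gives 18.2 : 69.7 : 100.0 : 63.8 : 15.3.

18.2 : 69.7 : 100.0 : 63.8 : 15.3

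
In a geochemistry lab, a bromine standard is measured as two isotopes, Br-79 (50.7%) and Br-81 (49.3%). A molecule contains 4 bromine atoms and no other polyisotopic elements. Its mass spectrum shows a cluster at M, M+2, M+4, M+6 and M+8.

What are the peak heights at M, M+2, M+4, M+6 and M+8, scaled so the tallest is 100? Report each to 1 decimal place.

17.6 : 68.6 : 100.0 : 64.8 : 15.8

The 4 Br atoms are independent, so intensities follow the terms of (0.507 + 0.493)^4.
P(M) = 0.507^4 = 0.066074
P(M+2) = 4 × 0.507^3 × 0.493^1 = 0.256999
P(M+4) = 6 × 0.507^2 × 0.493^2 = 0.374853
P(M+6) = 4 × 0.507^1 × 0.493^3 = 0.243001
P(M+8) = 0.493^4 = 0.059073
The M+4 peak is largest (0.374853); scaling to 100 gives 17.6 : 68.6 : 100.0 : 64.8 : 15.8.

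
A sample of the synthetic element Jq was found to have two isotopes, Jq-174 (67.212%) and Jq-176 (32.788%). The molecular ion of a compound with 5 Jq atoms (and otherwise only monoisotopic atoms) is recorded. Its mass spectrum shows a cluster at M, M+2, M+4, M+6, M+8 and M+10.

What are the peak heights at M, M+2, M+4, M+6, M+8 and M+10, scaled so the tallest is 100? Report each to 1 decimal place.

41.0 : 100.0 : 97.6 : 47.6 : 11.6 : 1.1

The 5 Jq atoms are independent, so intensities follow the terms of (0.67212 + 0.32788)^5.
P(M) = 0.67212^5 = 0.137162
P(M+2) = 5 × 0.67212^4 × 0.32788^1 = 0.334559
P(M+4) = 10 × 0.67212^3 × 0.32788^2 = 0.326415
P(M+6) = 10 × 0.67212^2 × 0.32788^3 = 0.159235
P(M+8) = 5 × 0.67212^1 × 0.32788^4 = 0.038840
P(M+10) = 0.32788^5 = 0.003789
The M+2 peak is largest (0.334559); scaling to 100 gives 41.0 : 100.0 : 97.6 : 47.6 : 11.6 : 1.1.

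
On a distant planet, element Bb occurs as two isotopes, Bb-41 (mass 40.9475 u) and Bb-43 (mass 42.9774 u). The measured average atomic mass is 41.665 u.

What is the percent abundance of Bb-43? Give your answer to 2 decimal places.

Let x be the fractional abundance of Bb-41; then Bb-43 has abundance 1 − x.
40.9475·x + 42.9774·(1 − x) = 41.665
(40.9475 − 42.9774)·x = 41.665 − 42.9774
x = -1.3124 / -2.0299 = 0.64653 → 64.65% Bb-41, 35.35% Bb-43.

35.35%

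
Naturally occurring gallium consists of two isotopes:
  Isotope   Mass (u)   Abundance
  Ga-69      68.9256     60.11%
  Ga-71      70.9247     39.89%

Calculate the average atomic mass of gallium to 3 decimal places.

The abundance-weighted mean is 0.6011 × 68.9256 + 0.3989 × 70.9247
= 41.43118 + 28.29186 = 69.72304 u

69.723 u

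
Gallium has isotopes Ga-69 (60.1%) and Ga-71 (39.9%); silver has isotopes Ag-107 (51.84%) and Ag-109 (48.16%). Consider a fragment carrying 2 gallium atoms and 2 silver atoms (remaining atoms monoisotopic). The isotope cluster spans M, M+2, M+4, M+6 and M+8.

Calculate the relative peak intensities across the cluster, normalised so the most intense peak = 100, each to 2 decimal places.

26.52 : 84.48 : 100.00 : 52.11 : 10.09

Gallium pattern (n=2): 0.361201 : 0.479598 : 0.159201
Silver pattern (n=2): 0.26873856 : 0.49932288 : 0.23193856
Convolve the two distributions (both contribute in 2-u steps):
  M: 0.361201×0.26873856 = 0.097069
  M+2: 0.361201×0.49932288 + 0.479598×0.26873856 = 0.309242
  M+4: 0.361201×0.23193856 + 0.479598×0.49932288 + 0.159201×0.26873856 = 0.366034
  M+6: 0.479598×0.23193856 + 0.159201×0.49932288 = 0.190730
  M+8: 0.159201×0.23193856 = 0.036925
Scale to base peak (0.366034) = 100: 26.52 : 84.48 : 100.00 : 52.11 : 10.09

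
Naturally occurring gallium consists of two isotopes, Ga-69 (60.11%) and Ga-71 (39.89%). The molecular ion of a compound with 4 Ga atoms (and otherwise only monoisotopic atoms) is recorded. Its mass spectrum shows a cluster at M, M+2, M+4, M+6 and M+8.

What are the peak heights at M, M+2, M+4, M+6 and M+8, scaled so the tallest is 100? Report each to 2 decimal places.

37.67 : 100.00 : 99.54 : 44.04 : 7.31

Expanding (0.6011 + 0.3989)^4:
P(M) = 0.6011^4 = 0.130553
P(M+2) = 4 × 0.6011^3 × 0.3989^1 = 0.346549
P(M+4) = 6 × 0.6011^2 × 0.3989^2 = 0.344963
P(M+6) = 4 × 0.6011^1 × 0.3989^3 = 0.152616
P(M+8) = 0.3989^4 = 0.025320
The M+2 peak is largest (0.346549); scaling to 100 gives 37.67 : 100.00 : 99.54 : 44.04 : 7.31.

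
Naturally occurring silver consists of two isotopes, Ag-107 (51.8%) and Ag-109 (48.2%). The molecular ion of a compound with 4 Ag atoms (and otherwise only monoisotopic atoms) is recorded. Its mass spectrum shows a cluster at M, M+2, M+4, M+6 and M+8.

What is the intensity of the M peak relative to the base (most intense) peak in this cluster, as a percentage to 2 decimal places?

19.25%

(0.518 + 0.482)^4 gives M 0.0720, M+2 0.2680, M+4 0.3740, M+6 0.2320, M+8 0.0540; the largest is M+4.
P(M+4) = C(4,2) × 0.518^2 × 0.482^2 = 6 × 0.268324 × 0.232324 = 0.374029 (base)
P(M) = C(4,0) × 0.518^4 × 0.482^0 = 1 × 0.07199777 × 1.0000 = 0.071998
Relative intensity = 0.071998 / 0.374029 × 100 = 19.25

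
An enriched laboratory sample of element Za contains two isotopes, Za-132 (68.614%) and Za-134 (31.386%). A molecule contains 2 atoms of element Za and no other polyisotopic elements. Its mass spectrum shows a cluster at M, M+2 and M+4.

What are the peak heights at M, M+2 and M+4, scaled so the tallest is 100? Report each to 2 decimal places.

100.00 : 91.49 : 20.92

Each Za atom is independently Za-132 (p = 0.68614) or Za-134 (q = 0.31386); the cluster is the binomial expansion (p + q)^2.
P(M) = 0.68614^2 = 0.470788
P(M+2) = 2 × 0.68614^1 × 0.31386^1 = 0.430704
P(M+4) = 0.31386^2 = 0.098508
The M peak is largest (0.470788); scaling to 100 gives 100.00 : 91.49 : 20.92.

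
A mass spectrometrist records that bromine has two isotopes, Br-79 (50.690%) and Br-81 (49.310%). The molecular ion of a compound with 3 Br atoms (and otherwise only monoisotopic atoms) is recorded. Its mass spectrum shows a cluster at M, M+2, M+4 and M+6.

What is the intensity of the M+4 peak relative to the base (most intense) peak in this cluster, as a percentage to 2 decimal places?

97.28%

(0.50690 + 0.49310)^3 gives M 0.1302, M+2 0.3801, M+4 0.3698, M+6 0.1199; the largest is M+2.
P(M+2) = C(3,1) × 0.50690^2 × 0.49310^1 = 3 × 0.25694761 × 0.4931 = 0.380103 (base)
P(M+4) = C(3,2) × 0.50690^1 × 0.49310^2 = 3 × 0.5069 × 0.24314761 = 0.369755
Relative intensity = 0.369755 / 0.380103 × 100 = 97.28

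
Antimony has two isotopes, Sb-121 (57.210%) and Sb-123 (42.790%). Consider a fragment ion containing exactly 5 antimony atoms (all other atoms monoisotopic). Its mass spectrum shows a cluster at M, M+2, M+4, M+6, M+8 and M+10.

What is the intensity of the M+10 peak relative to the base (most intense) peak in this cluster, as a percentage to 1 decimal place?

4.2%

Term probabilities: M 0.0613, M+2 0.2292, M+4 0.3428, M+6 0.2564, M+8 0.0959, M+10 0.0143. Base peak = M+4.
P(M+4) = C(5,2) × 0.57210^3 × 0.42790^2 = 10 × 0.18724742 × 0.18309841 = 0.342847 (base)
P(M+10) = C(5,5) × 0.57210^0 × 0.42790^5 = 1 × 1.0000 × 0.01434536 = 0.014345
Relative intensity = 0.014345 / 0.342847 × 100 = 4.2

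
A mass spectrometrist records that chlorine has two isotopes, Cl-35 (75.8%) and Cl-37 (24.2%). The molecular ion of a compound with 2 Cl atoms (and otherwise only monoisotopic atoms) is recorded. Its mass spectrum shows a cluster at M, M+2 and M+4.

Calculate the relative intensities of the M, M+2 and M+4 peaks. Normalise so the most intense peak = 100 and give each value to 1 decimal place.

Expanding (0.758 + 0.242)^2:
P(M) = 0.758^2 = 0.574564
P(M+2) = 2 × 0.758^1 × 0.242^1 = 0.366872
P(M+4) = 0.242^2 = 0.058564
The M peak is largest (0.574564); scaling to 100 gives 100.0 : 63.9 : 10.2.

100.0 : 63.9 : 10.2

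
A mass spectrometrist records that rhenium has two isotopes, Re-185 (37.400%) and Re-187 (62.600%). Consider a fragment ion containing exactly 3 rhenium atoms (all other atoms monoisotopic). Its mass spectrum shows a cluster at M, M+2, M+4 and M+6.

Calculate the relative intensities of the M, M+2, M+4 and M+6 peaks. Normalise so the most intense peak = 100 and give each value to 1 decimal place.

11.9 : 59.7 : 100.0 : 55.8

Each Re atom is independently Re-185 (p = 0.37400) or Re-187 (q = 0.62600); the cluster is the binomial expansion (p + q)^3.
P(M) = 0.37400^3 = 0.052314
P(M+2) = 3 × 0.37400^2 × 0.62600^1 = 0.262687
P(M+4) = 3 × 0.37400^1 × 0.62600^2 = 0.439685
P(M+6) = 0.62600^3 = 0.245314
The M+4 peak is largest (0.439685); scaling to 100 gives 11.9 : 59.7 : 100.0 : 55.8.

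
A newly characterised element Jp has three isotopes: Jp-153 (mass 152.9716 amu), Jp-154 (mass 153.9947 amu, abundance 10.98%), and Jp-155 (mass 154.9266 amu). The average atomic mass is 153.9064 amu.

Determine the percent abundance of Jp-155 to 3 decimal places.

Let x and y be the fractions of Jp-153 and Jp-155. Then x + y = 1 − 0.1098 = 0.8902 and 152.9716x + 154.9266y = 153.9064 − 0.1098×153.9947 = 136.99778194.
Substituting: 152.9716x + 154.9266(0.8902 − x) = 136.99778194
(152.9716 − 154.9266)x = -0.91787738  ⇒  x = 0.46950, y = 0.42070
Jp-153: 46.950%, Jp-155: 42.070%.

42.070%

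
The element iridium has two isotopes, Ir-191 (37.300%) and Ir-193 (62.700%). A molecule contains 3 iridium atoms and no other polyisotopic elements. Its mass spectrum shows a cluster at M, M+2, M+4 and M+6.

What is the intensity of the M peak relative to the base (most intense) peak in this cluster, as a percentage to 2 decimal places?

Term probabilities: M 0.0519, M+2 0.2617, M+4 0.4399, M+6 0.2465. Base peak = M+4.
P(M+4) = C(3,2) × 0.37300^1 × 0.62700^2 = 3 × 0.3730 × 0.393129 = 0.439911 (base)
P(M) = C(3,0) × 0.37300^3 × 0.62700^0 = 1 × 0.05189512 × 1.0000 = 0.051895
Relative intensity = 0.051895 / 0.439911 × 100 = 11.80

11.80%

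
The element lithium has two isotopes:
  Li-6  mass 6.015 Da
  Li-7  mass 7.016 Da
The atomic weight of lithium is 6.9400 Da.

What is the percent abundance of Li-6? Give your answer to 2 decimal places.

7.59%

Let x be the fractional abundance of Li-6; then Li-7 has abundance 1 − x.
6.015·x + 7.016·(1 − x) = 6.9400
(6.015 − 7.016)·x = 6.9400 − 7.016
x = -0.0760 / -1.001 = 0.07592 → 7.59% Li-6, 92.41% Li-7.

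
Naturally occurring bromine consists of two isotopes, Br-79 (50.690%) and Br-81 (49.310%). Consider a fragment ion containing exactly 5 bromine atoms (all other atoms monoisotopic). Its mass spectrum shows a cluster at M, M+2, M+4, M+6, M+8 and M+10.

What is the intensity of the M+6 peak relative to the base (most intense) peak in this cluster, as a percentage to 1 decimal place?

(0.50690 + 0.49310)^5 gives M 0.0335, M+2 0.1628, M+4 0.3167, M+6 0.3081, M+8 0.1498, M+10 0.0292; the largest is M+4.
P(M+4) = C(5,2) × 0.50690^3 × 0.49310^2 = 10 × 0.13024674 × 0.24314761 = 0.316692 (base)
P(M+6) = C(5,3) × 0.50690^2 × 0.49310^3 = 10 × 0.25694761 × 0.11989609 = 0.308070
Relative intensity = 0.308070 / 0.316692 × 100 = 97.3

97.3%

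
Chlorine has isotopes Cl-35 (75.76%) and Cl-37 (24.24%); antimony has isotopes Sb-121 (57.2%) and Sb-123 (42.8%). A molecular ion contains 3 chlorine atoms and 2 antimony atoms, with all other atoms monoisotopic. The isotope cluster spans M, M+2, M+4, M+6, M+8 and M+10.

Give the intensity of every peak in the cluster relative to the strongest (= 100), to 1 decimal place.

Chlorine pattern (n=3): 0.4348304 : 0.41738208 : 0.13354464 : 0.01424288
Antimony pattern (n=2): 0.327184 : 0.489632 : 0.183184
Convolve the two distributions (both contribute in 2-u steps):
  M: 0.4348304×0.327184 = 0.142270
  M+2: 0.4348304×0.489632 + 0.41738208×0.327184 = 0.349468
  M+4: 0.4348304×0.183184 + 0.41738208×0.489632 + 0.13354464×0.327184 = 0.327711
  M+6: 0.41738208×0.183184 + 0.13354464×0.489632 + 0.01424288×0.327184 = 0.146505
  M+8: 0.13354464×0.183184 + 0.01424288×0.489632 = 0.031437
  M+10: 0.01424288×0.183184 = 0.002609
Scale to base peak (0.349468) = 100: 40.7 : 100.0 : 93.8 : 41.9 : 9.0 : 0.7

40.7 : 100.0 : 93.8 : 41.9 : 9.0 : 0.7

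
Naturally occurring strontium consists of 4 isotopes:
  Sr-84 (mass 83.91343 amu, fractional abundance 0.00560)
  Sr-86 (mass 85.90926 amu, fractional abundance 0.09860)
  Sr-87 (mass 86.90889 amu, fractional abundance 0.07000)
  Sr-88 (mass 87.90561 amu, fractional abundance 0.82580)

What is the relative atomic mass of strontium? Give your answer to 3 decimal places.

The abundance-weighted mean is 0.00560 × 83.91343 + 0.09860 × 85.90926 + 0.07000 × 86.90889 + 0.82580 × 87.90561
= 0.469915 + 8.470653 + 6.083622 + 72.592453 = 87.616643 amu

87.617 amu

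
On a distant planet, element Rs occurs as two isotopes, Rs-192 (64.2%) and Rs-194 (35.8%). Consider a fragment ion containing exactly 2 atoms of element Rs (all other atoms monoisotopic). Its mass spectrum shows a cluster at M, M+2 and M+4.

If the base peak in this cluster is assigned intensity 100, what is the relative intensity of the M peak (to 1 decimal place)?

89.7

(0.642 + 0.358)^2 gives M 0.4122, M+2 0.4597, M+4 0.1282; the largest is M+2.
P(M+2) = C(2,1) × 0.642^1 × 0.358^1 = 2 × 0.6420 × 0.3580 = 0.459672 (base)
P(M) = C(2,0) × 0.642^2 × 0.358^0 = 1 × 0.412164 × 1.0000 = 0.412164
Relative intensity = 0.412164 / 0.459672 × 100 = 89.7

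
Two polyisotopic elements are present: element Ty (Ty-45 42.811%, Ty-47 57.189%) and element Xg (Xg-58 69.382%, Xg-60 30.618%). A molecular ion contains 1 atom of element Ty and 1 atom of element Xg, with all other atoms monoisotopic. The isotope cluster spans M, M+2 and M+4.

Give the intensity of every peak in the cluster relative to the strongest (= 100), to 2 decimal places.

Element Ty pattern (n=1): 0.42811 : 0.57189
Element Xg pattern (n=1): 0.69382 : 0.30618
Convolve the two distributions (both contribute in 2-u steps):
  M: 0.42811×0.69382 = 0.297031
  M+2: 0.42811×0.30618 + 0.57189×0.69382 = 0.527867
  M+4: 0.57189×0.30618 = 0.175101
Scale to base peak (0.527867) = 100: 56.27 : 100.00 : 33.17

56.27 : 100.00 : 33.17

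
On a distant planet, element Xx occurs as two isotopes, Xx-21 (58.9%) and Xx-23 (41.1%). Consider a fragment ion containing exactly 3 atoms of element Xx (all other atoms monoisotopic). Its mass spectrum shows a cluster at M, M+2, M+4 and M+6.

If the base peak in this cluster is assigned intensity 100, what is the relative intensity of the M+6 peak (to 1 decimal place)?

(0.589 + 0.411)^3 gives M 0.2043, M+2 0.4278, M+4 0.2985, M+6 0.0694; the largest is M+2.
P(M+2) = C(3,1) × 0.589^2 × 0.411^1 = 3 × 0.346921 × 0.4110 = 0.427754 (base)
P(M+6) = C(3,3) × 0.589^0 × 0.411^3 = 1 × 1.0000 × 0.06942653 = 0.069427
Relative intensity = 0.069427 / 0.427754 × 100 = 16.2

16.2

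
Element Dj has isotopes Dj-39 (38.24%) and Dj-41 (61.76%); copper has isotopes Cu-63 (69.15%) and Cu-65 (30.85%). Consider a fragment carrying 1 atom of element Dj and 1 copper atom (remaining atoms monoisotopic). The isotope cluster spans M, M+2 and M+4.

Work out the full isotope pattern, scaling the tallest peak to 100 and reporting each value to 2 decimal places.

48.52 : 100.00 : 34.96

Element Dj pattern (n=1): 0.3824 : 0.6176
Copper pattern (n=1): 0.6915 : 0.3085
Convolve the two distributions (both contribute in 2-u steps):
  M: 0.3824×0.6915 = 0.264430
  M+2: 0.3824×0.3085 + 0.6176×0.6915 = 0.545041
  M+4: 0.6176×0.3085 = 0.190530
Scale to base peak (0.545041) = 100: 48.52 : 100.00 : 34.96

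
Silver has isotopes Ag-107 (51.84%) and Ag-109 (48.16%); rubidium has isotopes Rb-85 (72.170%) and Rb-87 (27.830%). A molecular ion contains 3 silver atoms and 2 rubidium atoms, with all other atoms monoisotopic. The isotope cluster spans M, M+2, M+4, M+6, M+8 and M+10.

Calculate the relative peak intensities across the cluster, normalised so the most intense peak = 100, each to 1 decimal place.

20.5 : 72.8 : 100.0 : 65.7 : 20.5 : 2.4

Silver pattern (n=3): 0.13931407 : 0.38827347 : 0.36071085 : 0.11170161
Rubidium pattern (n=2): 0.52085089 : 0.40169822 : 0.07745089
Convolve the two distributions (both contribute in 2-u steps):
  M: 0.13931407×0.52085089 = 0.072562
  M+2: 0.13931407×0.40169822 + 0.38827347×0.52085089 = 0.258195
  M+4: 0.13931407×0.07745089 + 0.38827347×0.40169822 + 0.36071085×0.52085089 = 0.354635
  M+6: 0.38827347×0.07745089 + 0.36071085×0.40169822 + 0.11170161×0.52085089 = 0.233149
  M+8: 0.36071085×0.07745089 + 0.11170161×0.40169822 = 0.072808
  M+10: 0.11170161×0.07745089 = 0.008651
Scale to base peak (0.354635) = 100: 20.5 : 72.8 : 100.0 : 65.7 : 20.5 : 2.4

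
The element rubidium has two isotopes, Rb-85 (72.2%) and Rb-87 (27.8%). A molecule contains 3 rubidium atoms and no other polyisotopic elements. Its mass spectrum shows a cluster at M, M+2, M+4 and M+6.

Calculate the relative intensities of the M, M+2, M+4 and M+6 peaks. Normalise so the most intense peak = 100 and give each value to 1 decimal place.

Each Rb atom is independently Rb-85 (p = 0.722) or Rb-87 (q = 0.278); the cluster is the binomial expansion (p + q)^3.
P(M) = 0.722^3 = 0.376367
P(M+2) = 3 × 0.722^2 × 0.278^1 = 0.434751
P(M+4) = 3 × 0.722^1 × 0.278^2 = 0.167397
P(M+6) = 0.278^3 = 0.021485
The M+2 peak is largest (0.434751); scaling to 100 gives 86.6 : 100.0 : 38.5 : 4.9.

86.6 : 100.0 : 38.5 : 4.9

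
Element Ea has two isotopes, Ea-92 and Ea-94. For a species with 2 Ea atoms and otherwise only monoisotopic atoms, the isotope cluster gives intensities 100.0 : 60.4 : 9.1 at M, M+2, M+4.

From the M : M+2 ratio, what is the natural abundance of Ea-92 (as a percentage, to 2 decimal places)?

Write p for the Ea-92 fraction. I(M+2)/I(M) = [C(2,1)·p^1·(1−p)] / p^2 = 2·(1−p)/p = 60.4/100.0 = 0.6040
(1−p)/p = 0.6040/2 = 0.3020  ⇒  p = 1/(1 + 0.3020) = 0.7680
Ea-92: 76.80%, Ea-94: 23.20%.

76.80%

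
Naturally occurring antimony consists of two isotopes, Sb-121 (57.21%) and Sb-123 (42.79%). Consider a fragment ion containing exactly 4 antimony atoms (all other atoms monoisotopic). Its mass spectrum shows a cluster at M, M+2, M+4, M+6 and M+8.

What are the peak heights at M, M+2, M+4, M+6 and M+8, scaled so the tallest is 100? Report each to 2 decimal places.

The 4 Sb atoms are independent, so intensities follow the terms of (0.5721 + 0.4279)^4.
P(M) = 0.5721^4 = 0.107124
P(M+2) = 4 × 0.5721^3 × 0.4279^1 = 0.320493
P(M+4) = 6 × 0.5721^2 × 0.4279^2 = 0.359567
P(M+6) = 4 × 0.5721^1 × 0.4279^3 = 0.179291
P(M+8) = 0.4279^4 = 0.033525
The M+4 peak is largest (0.359567); scaling to 100 gives 29.79 : 89.13 : 100.00 : 49.86 : 9.32.

29.79 : 89.13 : 100.00 : 49.86 : 9.32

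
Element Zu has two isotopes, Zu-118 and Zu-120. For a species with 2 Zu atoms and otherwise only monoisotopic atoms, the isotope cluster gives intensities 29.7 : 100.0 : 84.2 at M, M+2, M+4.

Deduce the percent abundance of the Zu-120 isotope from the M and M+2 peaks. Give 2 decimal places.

Write p for the Zu-118 fraction. I(M+2)/I(M) = [C(2,1)·p^1·(1−p)] / p^2 = 2·(1−p)/p = 100.0/29.7 = 3.3670
(1−p)/p = 3.3670/2 = 1.6835  ⇒  p = 1/(1 + 1.6835) = 0.3726
Zu-118: 37.26%, Zu-120: 62.74%.

62.74%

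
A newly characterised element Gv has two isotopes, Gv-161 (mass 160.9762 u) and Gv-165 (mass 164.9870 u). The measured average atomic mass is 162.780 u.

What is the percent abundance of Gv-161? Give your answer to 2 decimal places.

Writing the weighted mean with unknown fraction x of Gv-161:
160.9762·x + 164.9870·(1 − x) = 162.780
(160.9762 − 164.9870)·x = 162.780 − 164.9870
x = -2.2070 / -4.0108 = 0.55026 → 55.03% Gv-161, 44.97% Gv-165.

55.03%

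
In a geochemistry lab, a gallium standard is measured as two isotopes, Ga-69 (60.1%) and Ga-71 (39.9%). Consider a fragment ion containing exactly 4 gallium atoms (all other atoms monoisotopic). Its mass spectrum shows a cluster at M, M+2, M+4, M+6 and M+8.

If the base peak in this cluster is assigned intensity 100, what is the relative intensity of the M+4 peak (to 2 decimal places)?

99.58

Term probabilities: M 0.1305, M+2 0.3465, M+4 0.3450, M+6 0.1527, M+8 0.0253. Base peak = M+2.
P(M+2) = C(4,1) × 0.601^3 × 0.399^1 = 4 × 0.2170818 × 0.3990 = 0.346463 (base)
P(M+4) = C(4,2) × 0.601^2 × 0.399^2 = 6 × 0.361201 × 0.159201 = 0.345021
Relative intensity = 0.345021 / 0.346463 × 100 = 99.58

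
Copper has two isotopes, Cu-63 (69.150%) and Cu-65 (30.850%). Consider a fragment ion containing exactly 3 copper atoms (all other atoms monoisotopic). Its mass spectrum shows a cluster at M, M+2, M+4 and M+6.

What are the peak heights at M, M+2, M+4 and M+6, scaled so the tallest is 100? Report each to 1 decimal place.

Expanding (0.69150 + 0.30850)^3:
P(M) = 0.69150^3 = 0.330656
P(M+2) = 3 × 0.69150^2 × 0.30850^1 = 0.442548
P(M+4) = 3 × 0.69150^1 × 0.30850^2 = 0.197435
P(M+6) = 0.30850^3 = 0.029361
The M+2 peak is largest (0.442548); scaling to 100 gives 74.7 : 100.0 : 44.6 : 6.6.

74.7 : 100.0 : 44.6 : 6.6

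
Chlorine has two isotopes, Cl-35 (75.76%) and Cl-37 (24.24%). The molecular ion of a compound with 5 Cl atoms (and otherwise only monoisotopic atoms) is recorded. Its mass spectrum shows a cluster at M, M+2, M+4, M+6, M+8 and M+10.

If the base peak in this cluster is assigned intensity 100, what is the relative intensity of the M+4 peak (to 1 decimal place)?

64.0

Binomial terms of (0.7576 + 0.2424)^5: M 0.2496, M+2 0.3993, M+4 0.2555, M+6 0.0817, M+8 0.0131, M+10 0.0008 → M+2 is the base peak.
P(M+2) = C(5,1) × 0.7576^4 × 0.2424^1 = 5 × 0.32942751 × 0.2424 = 0.399266 (base)
P(M+4) = C(5,2) × 0.7576^3 × 0.2424^2 = 10 × 0.4348304 × 0.05875776 = 0.255497
Relative intensity = 0.255497 / 0.399266 × 100 = 64.0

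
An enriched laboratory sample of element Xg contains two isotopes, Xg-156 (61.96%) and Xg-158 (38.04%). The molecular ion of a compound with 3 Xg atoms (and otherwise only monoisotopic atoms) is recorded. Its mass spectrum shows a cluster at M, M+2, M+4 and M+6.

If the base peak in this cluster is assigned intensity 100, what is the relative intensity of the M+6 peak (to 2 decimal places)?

Binomial terms of (0.6196 + 0.3804)^3: M 0.2379, M+2 0.4381, M+4 0.2690, M+6 0.0550 → M+2 is the base peak.
P(M+2) = C(3,1) × 0.6196^2 × 0.3804^1 = 3 × 0.38390416 × 0.3804 = 0.438111 (base)
P(M+6) = C(3,3) × 0.6196^0 × 0.3804^3 = 1 × 1.0000 × 0.05504546 = 0.055045
Relative intensity = 0.055045 / 0.438111 × 100 = 12.56

12.56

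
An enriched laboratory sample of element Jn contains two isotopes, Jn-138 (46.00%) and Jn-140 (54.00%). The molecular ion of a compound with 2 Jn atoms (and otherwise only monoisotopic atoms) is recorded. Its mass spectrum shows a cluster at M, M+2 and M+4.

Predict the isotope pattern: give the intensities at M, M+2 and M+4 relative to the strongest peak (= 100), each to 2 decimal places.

Each Jn atom is independently Jn-138 (p = 0.4600) or Jn-140 (q = 0.5400); the cluster is the binomial expansion (p + q)^2.
P(M) = 0.4600^2 = 0.211600
P(M+2) = 2 × 0.4600^1 × 0.5400^1 = 0.496800
P(M+4) = 0.5400^2 = 0.291600
The M+2 peak is largest (0.496800); scaling to 100 gives 42.59 : 100.00 : 58.70.

42.59 : 100.00 : 58.70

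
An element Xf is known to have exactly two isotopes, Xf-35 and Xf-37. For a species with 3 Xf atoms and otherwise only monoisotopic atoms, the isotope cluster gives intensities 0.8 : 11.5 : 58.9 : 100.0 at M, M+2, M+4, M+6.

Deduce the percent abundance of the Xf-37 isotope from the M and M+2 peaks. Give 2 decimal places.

Let p = fractional abundance of Xf-35. I(M+2)/I(M) = [C(3,1)·p^2·(1−p)] / p^3 = 3·(1−p)/p = 11.5/0.8 = 14.3750
(1−p)/p = 14.3750/3 = 4.7917  ⇒  p = 1/(1 + 4.7917) = 0.1727
Xf-35: 17.27%, Xf-37: 82.73%.

82.73%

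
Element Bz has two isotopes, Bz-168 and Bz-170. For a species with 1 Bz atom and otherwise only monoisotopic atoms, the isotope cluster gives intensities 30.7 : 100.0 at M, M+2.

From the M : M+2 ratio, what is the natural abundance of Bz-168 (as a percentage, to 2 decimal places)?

23.49%

Let p = fractional abundance of Bz-168. I(M+2)/I(M) = [C(1,1)·p^0·(1−p)] / p^1 = 1·(1−p)/p = 100.0/30.7 = 3.2573
(1−p)/p = 3.2573/1 = 3.2573  ⇒  p = 1/(1 + 3.2573) = 0.2349
Bz-168: 23.49%, Bz-170: 76.51%.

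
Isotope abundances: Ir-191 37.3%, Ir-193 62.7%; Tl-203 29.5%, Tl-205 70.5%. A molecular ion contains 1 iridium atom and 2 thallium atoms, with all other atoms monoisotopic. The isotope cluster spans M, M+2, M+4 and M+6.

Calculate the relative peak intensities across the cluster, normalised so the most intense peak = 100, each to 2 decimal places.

7.27 : 47.00 : 100.00 : 69.84

Iridium pattern (n=1): 0.3730 : 0.6270
Thallium pattern (n=2): 0.087025 : 0.41595 : 0.497025
Convolve the two distributions (both contribute in 2-u steps):
  M: 0.3730×0.087025 = 0.032460
  M+2: 0.3730×0.41595 + 0.6270×0.087025 = 0.209714
  M+4: 0.3730×0.497025 + 0.6270×0.41595 = 0.446191
  M+6: 0.6270×0.497025 = 0.311635
Scale to base peak (0.446191) = 100: 7.27 : 47.00 : 100.00 : 69.84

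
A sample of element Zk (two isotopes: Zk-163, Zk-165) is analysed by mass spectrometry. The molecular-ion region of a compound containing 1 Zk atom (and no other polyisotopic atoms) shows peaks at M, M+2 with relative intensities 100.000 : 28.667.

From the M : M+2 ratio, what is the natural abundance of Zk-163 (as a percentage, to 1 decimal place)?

Write p for the Zk-163 fraction. I(M+2)/I(M) = [C(1,1)·p^0·(1−p)] / p^1 = 1·(1−p)/p = 28.667/100.000 = 0.2867
(1−p)/p = 0.2867/1 = 0.2867  ⇒  p = 1/(1 + 0.2867) = 0.7772
Zk-163: 77.7%, Zk-165: 22.3%.

77.7%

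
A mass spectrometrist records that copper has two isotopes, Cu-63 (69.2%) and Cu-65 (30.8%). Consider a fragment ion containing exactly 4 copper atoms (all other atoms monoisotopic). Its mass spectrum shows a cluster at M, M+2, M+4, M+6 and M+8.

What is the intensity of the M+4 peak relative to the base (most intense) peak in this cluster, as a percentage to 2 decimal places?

66.76%

Binomial terms of (0.692 + 0.308)^4: M 0.2293, M+2 0.4083, M+4 0.2726, M+6 0.0809, M+8 0.0090 → M+2 is the base peak.
P(M+2) = C(4,1) × 0.692^3 × 0.308^1 = 4 × 0.33137389 × 0.3080 = 0.408253 (base)
P(M+4) = C(4,2) × 0.692^2 × 0.308^2 = 6 × 0.478864 × 0.094864 = 0.272562
Relative intensity = 0.272562 / 0.408253 × 100 = 66.76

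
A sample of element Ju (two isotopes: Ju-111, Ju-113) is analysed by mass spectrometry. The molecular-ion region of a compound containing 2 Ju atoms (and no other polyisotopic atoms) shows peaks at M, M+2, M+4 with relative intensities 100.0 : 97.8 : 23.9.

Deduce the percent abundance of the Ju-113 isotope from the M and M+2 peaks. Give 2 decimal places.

Let p = fractional abundance of Ju-111. I(M+2)/I(M) = [C(2,1)·p^1·(1−p)] / p^2 = 2·(1−p)/p = 97.8/100.0 = 0.9780
(1−p)/p = 0.9780/2 = 0.4890  ⇒  p = 1/(1 + 0.4890) = 0.6716
Ju-111: 67.16%, Ju-113: 32.84%.

32.84%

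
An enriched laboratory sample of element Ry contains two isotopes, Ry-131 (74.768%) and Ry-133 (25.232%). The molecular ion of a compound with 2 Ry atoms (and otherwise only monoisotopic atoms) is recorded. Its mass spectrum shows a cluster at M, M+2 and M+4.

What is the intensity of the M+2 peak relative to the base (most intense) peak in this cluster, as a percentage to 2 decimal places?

Binomial terms of (0.74768 + 0.25232)^2: M 0.5590, M+2 0.3773, M+4 0.0637 → M is the base peak.
P(M) = C(2,0) × 0.74768^2 × 0.25232^0 = 1 × 0.55902538 × 1.0000 = 0.559025 (base)
P(M+2) = C(2,1) × 0.74768^1 × 0.25232^1 = 2 × 0.74768 × 0.25232 = 0.377309
Relative intensity = 0.377309 / 0.559025 × 100 = 67.49

67.49%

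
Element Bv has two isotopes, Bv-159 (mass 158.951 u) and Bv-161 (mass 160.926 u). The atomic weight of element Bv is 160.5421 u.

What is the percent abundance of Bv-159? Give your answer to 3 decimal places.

Writing the weighted mean with unknown fraction x of Bv-159:
158.951·x + 160.926·(1 − x) = 160.5421
(158.951 − 160.926)·x = 160.5421 − 160.926
x = -0.3839 / -1.975 = 0.19438 → 19.438% Bv-159, 80.562% Bv-161.

19.438%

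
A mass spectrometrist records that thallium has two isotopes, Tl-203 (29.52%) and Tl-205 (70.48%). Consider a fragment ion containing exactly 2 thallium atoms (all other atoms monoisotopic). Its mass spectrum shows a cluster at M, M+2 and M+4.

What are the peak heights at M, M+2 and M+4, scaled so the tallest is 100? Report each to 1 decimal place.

17.5 : 83.8 : 100.0

The 2 Tl atoms are independent, so intensities follow the terms of (0.2952 + 0.7048)^2.
P(M) = 0.2952^2 = 0.087143
P(M+2) = 2 × 0.2952^1 × 0.7048^1 = 0.416114
P(M+4) = 0.7048^2 = 0.496743
The M+4 peak is largest (0.496743); scaling to 100 gives 17.5 : 83.8 : 100.0.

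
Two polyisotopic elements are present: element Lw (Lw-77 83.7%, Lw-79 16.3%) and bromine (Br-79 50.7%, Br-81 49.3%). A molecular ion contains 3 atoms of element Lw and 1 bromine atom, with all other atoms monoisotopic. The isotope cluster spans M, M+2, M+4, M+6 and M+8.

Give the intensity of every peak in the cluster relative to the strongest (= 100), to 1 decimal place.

Element Lw pattern (n=3): 0.58637625 : 0.34257824 : 0.06671476 : 0.00433075
Bromine pattern (n=1): 0.5070 : 0.4930
Convolve the two distributions (both contribute in 2-u steps):
  M: 0.58637625×0.5070 = 0.297293
  M+2: 0.58637625×0.4930 + 0.34257824×0.5070 = 0.462771
  M+4: 0.34257824×0.4930 + 0.06671476×0.5070 = 0.202715
  M+6: 0.06671476×0.4930 + 0.00433075×0.5070 = 0.035086
  M+8: 0.00433075×0.4930 = 0.002135
Scale to base peak (0.462771) = 100: 64.2 : 100.0 : 43.8 : 7.6 : 0.5

64.2 : 100.0 : 43.8 : 7.6 : 0.5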